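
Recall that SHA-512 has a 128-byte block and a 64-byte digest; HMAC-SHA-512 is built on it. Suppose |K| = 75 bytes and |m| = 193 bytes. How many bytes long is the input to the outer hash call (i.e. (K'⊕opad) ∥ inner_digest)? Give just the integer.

Key is 75 ≤ 128 bytes, zero-padded: |K'| = 128.
Outer input = (K'⊕opad) ∥ H(inner) → 128 + 64 = 192 bytes.

192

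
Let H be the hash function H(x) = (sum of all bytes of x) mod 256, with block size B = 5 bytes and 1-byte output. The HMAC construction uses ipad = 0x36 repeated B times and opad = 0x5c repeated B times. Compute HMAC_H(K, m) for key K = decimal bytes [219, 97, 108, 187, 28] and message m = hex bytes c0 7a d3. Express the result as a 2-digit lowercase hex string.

Key decimal bytes [219, 97, 108, 187, 28] = db 61 6c bb 1c is exactly B = 5 bytes: K' = db 61 6c bb 1c.
K' ⊕ ipad = ed 57 5a 8d 2a.  K' ⊕ opad = 87 3d 30 e7 40.
Inner input = (K'⊕ipad) ∥ m = ed 57 5a 8d 2a ∥ c0 7a d3.
Inner hash: sum = 237+87+90+141+42+192+122+211 = 1122; mod 256 = 98 → 62.
Outer input = (K'⊕opad) ∥ inner = 87 3d 30 e7 40 ∥ 62.
Outer hash (tag): sum = 135+61+48+231+64+98 = 637; mod 256 = 125 → 7d.

7d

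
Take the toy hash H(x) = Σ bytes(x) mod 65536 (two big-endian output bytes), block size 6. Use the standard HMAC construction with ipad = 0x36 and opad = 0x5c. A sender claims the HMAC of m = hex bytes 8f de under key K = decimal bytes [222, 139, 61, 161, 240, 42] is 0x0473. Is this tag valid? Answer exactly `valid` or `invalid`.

Key decimal bytes [222, 139, 61, 161, 240, 42] = de 8b 3d a1 f0 2a is exactly B = 6 bytes: K' = de 8b 3d a1 f0 2a.
K' ⊕ ipad = e8 bd 0b 97 c6 1c; K' ⊕ opad = 82 d7 61 fd ac 76.
Inner hash: sum = 232+189+11+151+198+28+143+222 = 1174 → 04 96.
Outer hash (recomputed tag): sum = 130+215+97+253+172+118+4+150 = 1139 → 04 73.
Recomputed tag = 0473; claimed = 0473 → match.

valid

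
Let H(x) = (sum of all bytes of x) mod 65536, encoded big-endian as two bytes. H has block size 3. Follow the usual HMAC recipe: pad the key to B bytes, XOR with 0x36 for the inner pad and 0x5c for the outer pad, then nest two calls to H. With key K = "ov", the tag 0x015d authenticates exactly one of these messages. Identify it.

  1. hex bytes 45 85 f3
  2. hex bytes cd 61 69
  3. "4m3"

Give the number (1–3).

Key "ov" = 6f 76 is 2 bytes ≤ B = 3; zero-pad to 3 bytes: K' = 6f 76 00.
K' ⊕ ipad = 59 40 36; K' ⊕ opad = 33 2a 5c.
m1: inner = H(59 40 36 45 85 f3) = 02 8c; tag = H(33 2a 5c 02 8c) = 0147
m2: inner = H(59 40 36 cd 61 69) = 02 66; tag = H(33 2a 5c 02 66) = 0121
m3: inner = H(59 40 36 34 6d 33) = 01 a3; tag = H(33 2a 5c 01 a3) = 015d ← matches

3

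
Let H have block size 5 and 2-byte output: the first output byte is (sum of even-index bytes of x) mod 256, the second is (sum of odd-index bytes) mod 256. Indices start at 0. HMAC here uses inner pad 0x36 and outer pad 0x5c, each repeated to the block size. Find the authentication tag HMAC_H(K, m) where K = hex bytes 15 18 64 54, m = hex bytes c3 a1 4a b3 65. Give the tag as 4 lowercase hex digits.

Key hex bytes 15 18 64 54 is 4 bytes ≤ B = 5; zero-pad to 5 bytes: K' = 15 18 64 54 00.
K' ⊕ ipad = 23 2e 52 62 36.  K' ⊕ opad = 49 44 38 08 5c.
Inner input = (K'⊕ipad) ∥ m = 23 2e 52 62 36 ∥ c3 a1 4a b3 65.
Inner hash: even-index sum = 511 mod 256 = 255; odd-index sum = 514 mod 256 = 2 → ff 02.
Outer input = (K'⊕opad) ∥ inner = 49 44 38 08 5c ∥ ff 02.
Outer hash (tag): even-index sum = 223 mod 256 = 223; odd-index sum = 331 mod 256 = 75 → df 4b.

df4b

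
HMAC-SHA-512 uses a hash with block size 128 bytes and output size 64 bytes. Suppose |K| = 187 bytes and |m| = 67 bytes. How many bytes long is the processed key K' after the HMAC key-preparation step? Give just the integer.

Key is 187 > 128 bytes, so it is hashed to 64 bytes then zero-padded to 128: |K'| = 128.

128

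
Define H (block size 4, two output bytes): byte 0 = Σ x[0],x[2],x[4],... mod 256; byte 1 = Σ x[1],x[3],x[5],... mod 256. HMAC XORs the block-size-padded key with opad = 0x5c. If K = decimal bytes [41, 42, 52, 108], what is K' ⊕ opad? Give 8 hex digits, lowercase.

Key decimal bytes [41, 42, 52, 108] = 29 2a 34 6c is exactly B = 4 bytes: K' = 29 2a 34 6c.
XOR each byte with 0x5c: 29⊕5c=75, 2a⊕5c=76, 34⊕5c=68, 6c⊕5c=30.

75766830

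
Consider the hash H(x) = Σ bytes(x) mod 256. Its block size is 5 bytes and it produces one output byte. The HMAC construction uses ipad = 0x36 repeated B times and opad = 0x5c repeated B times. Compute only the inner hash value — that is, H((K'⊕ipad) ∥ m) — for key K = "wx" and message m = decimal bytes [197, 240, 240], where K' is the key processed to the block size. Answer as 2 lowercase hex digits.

d6

Key "wx" = 77 78 is 2 bytes ≤ B = 5; zero-pad to 5 bytes: K' = 77 78 00 00 00.
K' ⊕ ipad = 41 4e 36 36 36.
Inner input = 41 4e 36 36 36 ∥ c5 f0 f0.
Inner hash: sum = 65+78+54+54+54+197+240+240 = 982; mod 256 = 214 → d6.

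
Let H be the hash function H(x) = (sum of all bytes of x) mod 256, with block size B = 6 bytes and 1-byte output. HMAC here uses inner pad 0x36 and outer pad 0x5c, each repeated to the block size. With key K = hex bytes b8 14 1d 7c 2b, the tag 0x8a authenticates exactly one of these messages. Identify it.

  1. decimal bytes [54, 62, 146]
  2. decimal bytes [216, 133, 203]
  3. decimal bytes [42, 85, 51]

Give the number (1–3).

3

Key hex bytes b8 14 1d 7c 2b is 5 bytes ≤ B = 6; zero-pad to 6 bytes: K' = b8 14 1d 7c 2b 00.
K' ⊕ ipad = 8e 22 2b 4a 1d 36; K' ⊕ opad = e4 48 41 20 77 5c.
m1: inner = H(8e 22 2b 4a 1d 36 36 3e 92) = 7e; tag = H(e4 48 41 20 77 5c 7e) = de
m2: inner = H(8e 22 2b 4a 1d 36 d8 85 cb) = a0; tag = H(e4 48 41 20 77 5c a0) = 00
m3: inner = H(8e 22 2b 4a 1d 36 2a 55 33) = 2a; tag = H(e4 48 41 20 77 5c 2a) = 8a ← matches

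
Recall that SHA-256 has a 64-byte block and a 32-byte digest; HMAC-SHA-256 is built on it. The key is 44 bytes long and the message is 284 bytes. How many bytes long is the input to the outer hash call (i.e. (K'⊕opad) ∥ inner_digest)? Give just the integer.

96

Key is 44 ≤ 64 bytes, zero-padded: |K'| = 64.
Outer input = (K'⊕opad) ∥ H(inner) → 64 + 32 = 96 bytes.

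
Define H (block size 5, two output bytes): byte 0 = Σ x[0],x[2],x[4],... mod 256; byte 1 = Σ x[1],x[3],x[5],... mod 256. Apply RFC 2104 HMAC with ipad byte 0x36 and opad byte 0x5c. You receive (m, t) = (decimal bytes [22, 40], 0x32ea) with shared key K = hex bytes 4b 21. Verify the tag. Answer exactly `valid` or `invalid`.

valid

Key hex bytes 4b 21 is 2 bytes ≤ B = 5; zero-pad to 5 bytes: K' = 4b 21 00 00 00.
K' ⊕ ipad = 7d 17 36 36 36; K' ⊕ opad = 17 7d 5c 5c 5c.
Inner hash: even-index sum = 273 mod 256 = 17; odd-index sum = 99 mod 256 = 99 → 11 63.
Outer hash (recomputed tag): even-index sum = 306 mod 256 = 50; odd-index sum = 234 mod 256 = 234 → 32 ea.
Recomputed tag = 32ea; claimed = 32ea → match.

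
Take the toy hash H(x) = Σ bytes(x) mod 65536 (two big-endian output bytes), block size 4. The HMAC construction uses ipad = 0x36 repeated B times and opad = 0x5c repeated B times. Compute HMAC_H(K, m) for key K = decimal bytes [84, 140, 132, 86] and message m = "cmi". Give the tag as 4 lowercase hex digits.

Key decimal bytes [84, 140, 132, 86] = 54 8c 84 56 is exactly B = 4 bytes: K' = 54 8c 84 56.
K' ⊕ ipad = 62 ba b2 60.  K' ⊕ opad = 08 d0 d8 0a.
Inner input = (K'⊕ipad) ∥ m = 62 ba b2 60 ∥ 63 6d 69.
Inner hash: sum = 98+186+178+96+99+109+105 = 871 → 03 67.
Outer input = (K'⊕opad) ∥ inner = 08 d0 d8 0a ∥ 03 67.
Outer hash (tag): sum = 8+208+216+10+3+103 = 548 → 02 24.

0224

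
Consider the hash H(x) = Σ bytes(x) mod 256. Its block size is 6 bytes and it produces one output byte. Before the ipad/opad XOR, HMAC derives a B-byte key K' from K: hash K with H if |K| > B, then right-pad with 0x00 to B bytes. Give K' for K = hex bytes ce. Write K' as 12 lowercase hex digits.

ce0000000000

Key hex bytes ce is 1 byte ≤ B = 6; zero-pad to 6 bytes: K' = ce 00 00 00 00 00.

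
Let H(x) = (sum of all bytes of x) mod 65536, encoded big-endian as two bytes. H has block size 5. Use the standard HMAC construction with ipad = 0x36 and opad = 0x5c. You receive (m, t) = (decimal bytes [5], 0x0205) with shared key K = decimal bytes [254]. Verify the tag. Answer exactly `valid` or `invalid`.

invalid

Key decimal bytes [254] = fe is 1 byte ≤ B = 5; zero-pad to 5 bytes: K' = fe 00 00 00 00.
K' ⊕ ipad = c8 36 36 36 36; K' ⊕ opad = a2 5c 5c 5c 5c.
Inner hash: sum = 200+54+54+54+54+5 = 421 → 01 a5.
Outer hash (recomputed tag): sum = 162+92+92+92+92+1+165 = 696 → 02 b8.
Recomputed tag = 02b8; claimed = 0205 → mismatch.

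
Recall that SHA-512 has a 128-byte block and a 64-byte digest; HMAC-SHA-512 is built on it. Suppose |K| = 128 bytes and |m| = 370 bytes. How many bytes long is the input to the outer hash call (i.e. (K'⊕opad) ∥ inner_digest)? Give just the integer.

Key is 128 ≤ 128 bytes, zero-padded: |K'| = 128.
Outer input = (K'⊕opad) ∥ H(inner) → 128 + 64 = 192 bytes.

192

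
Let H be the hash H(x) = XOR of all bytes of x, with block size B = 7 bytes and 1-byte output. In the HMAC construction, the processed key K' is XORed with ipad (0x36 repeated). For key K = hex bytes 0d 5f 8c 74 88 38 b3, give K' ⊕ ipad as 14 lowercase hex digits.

3b69ba42be0e85

Key hex bytes 0d 5f 8c 74 88 38 b3 is exactly B = 7 bytes: K' = 0d 5f 8c 74 88 38 b3.
XOR each byte with 0x36: 0d⊕36=3b, 5f⊕36=69, 8c⊕36=ba, 74⊕36=42, 88⊕36=be, 38⊕36=0e, b3⊕36=85.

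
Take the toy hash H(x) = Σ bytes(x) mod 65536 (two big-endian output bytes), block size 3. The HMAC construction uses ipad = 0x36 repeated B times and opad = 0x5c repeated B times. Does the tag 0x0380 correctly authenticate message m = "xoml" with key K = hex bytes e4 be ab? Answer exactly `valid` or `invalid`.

invalid

Key hex bytes e4 be ab is exactly B = 3 bytes: K' = e4 be ab.
K' ⊕ ipad = d2 88 9d; K' ⊕ opad = b8 e2 f7.
Inner hash: sum = 210+136+157+120+111+109+108 = 951 → 03 b7.
Outer hash (recomputed tag): sum = 184+226+247+3+183 = 843 → 03 4b.
Recomputed tag = 034b; claimed = 0380 → mismatch.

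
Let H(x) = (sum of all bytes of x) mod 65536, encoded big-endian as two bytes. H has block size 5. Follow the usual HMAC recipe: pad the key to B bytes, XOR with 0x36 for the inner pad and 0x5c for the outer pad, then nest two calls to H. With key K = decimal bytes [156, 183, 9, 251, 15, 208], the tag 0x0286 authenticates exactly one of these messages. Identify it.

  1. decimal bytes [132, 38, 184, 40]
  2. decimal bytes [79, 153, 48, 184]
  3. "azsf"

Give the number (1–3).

Key decimal bytes [156, 183, 9, 251, 15, 208] = 9c b7 09 fb 0f d0 is 6 bytes > B = 5, so hash it first: H(key) = 03 36, then zero-pad to 5 bytes: K' = 03 36 00 00 00.
K' ⊕ ipad = 35 00 36 36 36; K' ⊕ opad = 5f 6a 5c 5c 5c.
m1: inner = H(35 00 36 36 36 84 26 b8 28) = 02 61; tag = H(5f 6a 5c 5c 5c 02 61) = 0240
m2: inner = H(35 00 36 36 36 4f 99 30 b8) = 02 a7; tag = H(5f 6a 5c 5c 5c 02 a7) = 0286 ← matches
m3: inner = H(35 00 36 36 36 61 7a 73 66) = 02 8b; tag = H(5f 6a 5c 5c 5c 02 8b) = 026a

2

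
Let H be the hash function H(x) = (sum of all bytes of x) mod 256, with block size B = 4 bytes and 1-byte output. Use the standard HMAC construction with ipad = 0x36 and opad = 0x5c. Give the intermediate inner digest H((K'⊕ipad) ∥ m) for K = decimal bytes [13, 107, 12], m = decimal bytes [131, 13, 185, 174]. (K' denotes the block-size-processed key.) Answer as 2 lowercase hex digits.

ff

Key decimal bytes [13, 107, 12] = 0d 6b 0c is 3 bytes ≤ B = 4; zero-pad to 4 bytes: K' = 0d 6b 0c 00.
K' ⊕ ipad = 3b 5d 3a 36.
Inner input = 3b 5d 3a 36 ∥ 83 0d b9 ae.
Inner hash: sum = 59+93+58+54+131+13+185+174 = 767; mod 256 = 255 → ff.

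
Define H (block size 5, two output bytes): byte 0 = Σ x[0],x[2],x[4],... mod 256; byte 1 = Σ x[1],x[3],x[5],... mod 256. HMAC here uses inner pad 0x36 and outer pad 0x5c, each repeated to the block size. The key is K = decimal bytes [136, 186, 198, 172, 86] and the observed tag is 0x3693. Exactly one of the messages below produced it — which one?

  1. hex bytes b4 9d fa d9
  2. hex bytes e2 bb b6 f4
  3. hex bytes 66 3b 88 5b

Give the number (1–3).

Key decimal bytes [136, 186, 198, 172, 86] = 88 ba c6 ac 56 is exactly B = 5 bytes: K' = 88 ba c6 ac 56.
K' ⊕ ipad = be 8c f0 9a 60; K' ⊕ opad = d4 e6 9a f0 0a.
m1: inner = H(be 8c f0 9a 60 b4 9d fa d9) = 84 d4; tag = H(d4 e6 9a f0 0a 84 d4) = 4c5a
m2: inner = H(be 8c f0 9a 60 e2 bb b6 f4) = bd be; tag = H(d4 e6 9a f0 0a bd be) = 3693 ← matches
m3: inner = H(be 8c f0 9a 60 66 3b 88 5b) = a4 14; tag = H(d4 e6 9a f0 0a a4 14) = 8c7a

2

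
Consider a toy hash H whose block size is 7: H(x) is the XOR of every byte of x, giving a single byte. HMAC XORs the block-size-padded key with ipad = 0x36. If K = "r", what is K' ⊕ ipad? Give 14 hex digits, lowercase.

44363636363636

Key "r" = 72 is 1 byte ≤ B = 7; zero-pad to 7 bytes: K' = 72 00 00 00 00 00 00.
XOR each byte with 0x36: 72⊕36=44, 00⊕36=36, 00⊕36=36, 00⊕36=36, 00⊕36=36, 00⊕36=36, 00⊕36=36.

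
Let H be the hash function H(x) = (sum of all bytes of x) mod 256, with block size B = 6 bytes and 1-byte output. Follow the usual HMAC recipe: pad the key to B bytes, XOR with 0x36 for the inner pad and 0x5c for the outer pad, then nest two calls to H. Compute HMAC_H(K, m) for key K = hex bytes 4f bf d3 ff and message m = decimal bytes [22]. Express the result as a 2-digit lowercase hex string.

12

Key hex bytes 4f bf d3 ff is 4 bytes ≤ B = 6; zero-pad to 6 bytes: K' = 4f bf d3 ff 00 00.
K' ⊕ ipad = 79 89 e5 c9 36 36.  K' ⊕ opad = 13 e3 8f a3 5c 5c.
Inner input = (K'⊕ipad) ∥ m = 79 89 e5 c9 36 36 ∥ 16.
Inner hash: sum = 121+137+229+201+54+54+22 = 818; mod 256 = 50 → 32.
Outer input = (K'⊕opad) ∥ inner = 13 e3 8f a3 5c 5c ∥ 32.
Outer hash (tag): sum = 19+227+143+163+92+92+50 = 786; mod 256 = 18 → 12.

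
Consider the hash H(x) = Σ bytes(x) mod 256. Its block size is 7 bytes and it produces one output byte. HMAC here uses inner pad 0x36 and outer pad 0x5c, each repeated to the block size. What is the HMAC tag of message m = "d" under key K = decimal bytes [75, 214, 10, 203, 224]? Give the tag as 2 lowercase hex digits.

Key decimal bytes [75, 214, 10, 203, 224] = 4b d6 0a cb e0 is 5 bytes ≤ B = 7; zero-pad to 7 bytes: K' = 4b d6 0a cb e0 00 00.
K' ⊕ ipad = 7d e0 3c fd d6 36 36.  K' ⊕ opad = 17 8a 56 97 bc 5c 5c.
Inner input = (K'⊕ipad) ∥ m = 7d e0 3c fd d6 36 36 ∥ 64.
Inner hash: sum = 125+224+60+253+214+54+54+100 = 1084; mod 256 = 60 → 3c.
Outer input = (K'⊕opad) ∥ inner = 17 8a 56 97 bc 5c 5c ∥ 3c.
Outer hash (tag): sum = 23+138+86+151+188+92+92+60 = 830; mod 256 = 62 → 3e.

3e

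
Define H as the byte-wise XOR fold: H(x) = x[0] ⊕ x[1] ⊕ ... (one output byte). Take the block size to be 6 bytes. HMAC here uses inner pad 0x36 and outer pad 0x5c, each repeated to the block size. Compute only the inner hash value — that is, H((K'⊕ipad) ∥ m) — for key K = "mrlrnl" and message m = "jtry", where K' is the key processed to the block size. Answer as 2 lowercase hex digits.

16

Key "mrlrnl" = 6d 72 6c 72 6e 6c is exactly B = 6 bytes: K' = 6d 72 6c 72 6e 6c.
K' ⊕ ipad = 5b 44 5a 44 58 5a.
Inner input = 5b 44 5a 44 58 5a ∥ 6a 74 72 79.
Inner hash: XOR 5b⊕44⊕5a⊕44⊕58⊕5a⊕6a⊕74⊕72⊕79 = 16.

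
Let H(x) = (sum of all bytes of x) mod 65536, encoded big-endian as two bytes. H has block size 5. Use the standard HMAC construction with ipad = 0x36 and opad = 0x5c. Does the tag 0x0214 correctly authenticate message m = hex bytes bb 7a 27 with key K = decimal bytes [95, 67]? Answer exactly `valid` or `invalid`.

valid

Key decimal bytes [95, 67] = 5f 43 is 2 bytes ≤ B = 5; zero-pad to 5 bytes: K' = 5f 43 00 00 00.
K' ⊕ ipad = 69 75 36 36 36; K' ⊕ opad = 03 1f 5c 5c 5c.
Inner hash: sum = 105+117+54+54+54+187+122+39 = 732 → 02 dc.
Outer hash (recomputed tag): sum = 3+31+92+92+92+2+220 = 532 → 02 14.
Recomputed tag = 0214; claimed = 0214 → match.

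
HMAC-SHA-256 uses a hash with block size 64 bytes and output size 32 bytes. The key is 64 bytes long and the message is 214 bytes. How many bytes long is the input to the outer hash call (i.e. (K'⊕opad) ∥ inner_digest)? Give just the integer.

96

Key is 64 ≤ 64 bytes, zero-padded: |K'| = 64.
Outer input = (K'⊕opad) ∥ H(inner) → 64 + 32 = 96 bytes.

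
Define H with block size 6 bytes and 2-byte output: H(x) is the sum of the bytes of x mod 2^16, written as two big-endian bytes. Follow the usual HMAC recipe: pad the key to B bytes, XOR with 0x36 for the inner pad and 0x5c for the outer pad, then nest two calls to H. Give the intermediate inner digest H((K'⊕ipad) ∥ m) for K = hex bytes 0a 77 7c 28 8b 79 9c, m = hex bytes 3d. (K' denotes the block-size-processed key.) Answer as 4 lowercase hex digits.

Key hex bytes 0a 77 7c 28 8b 79 9c is 7 bytes > B = 6, so hash it first: H(key) = 02 c5, then zero-pad to 6 bytes: K' = 02 c5 00 00 00 00.
K' ⊕ ipad = 34 f3 36 36 36 36.
Inner input = 34 f3 36 36 36 36 ∥ 3d.
Inner hash: sum = 52+243+54+54+54+54+61 = 572 → 02 3c.

023c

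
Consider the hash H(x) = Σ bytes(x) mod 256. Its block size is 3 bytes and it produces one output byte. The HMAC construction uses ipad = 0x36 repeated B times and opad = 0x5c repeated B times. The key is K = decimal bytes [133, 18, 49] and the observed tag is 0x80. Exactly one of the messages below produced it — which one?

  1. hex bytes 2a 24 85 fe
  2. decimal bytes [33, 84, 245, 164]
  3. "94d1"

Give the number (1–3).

Key decimal bytes [133, 18, 49] = 85 12 31 is exactly B = 3 bytes: K' = 85 12 31.
K' ⊕ ipad = b3 24 07; K' ⊕ opad = d9 4e 6d.
m1: inner = H(b3 24 07 2a 24 85 fe) = af; tag = H(d9 4e 6d af) = 43
m2: inner = H(b3 24 07 21 54 f5 a4) = ec; tag = H(d9 4e 6d ec) = 80 ← matches
m3: inner = H(b3 24 07 39 34 64 31) = e0; tag = H(d9 4e 6d e0) = 74

2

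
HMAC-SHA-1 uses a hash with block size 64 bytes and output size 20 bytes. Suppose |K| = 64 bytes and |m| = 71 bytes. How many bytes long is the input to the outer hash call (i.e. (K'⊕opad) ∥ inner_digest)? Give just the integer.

84

Key is 64 ≤ 64 bytes, zero-padded: |K'| = 64.
Outer input = (K'⊕opad) ∥ H(inner) → 64 + 20 = 84 bytes.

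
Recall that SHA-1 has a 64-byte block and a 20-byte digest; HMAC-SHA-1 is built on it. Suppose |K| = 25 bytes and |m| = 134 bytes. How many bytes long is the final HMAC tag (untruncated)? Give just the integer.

The tag is one SHA-1 digest: 20 bytes.

20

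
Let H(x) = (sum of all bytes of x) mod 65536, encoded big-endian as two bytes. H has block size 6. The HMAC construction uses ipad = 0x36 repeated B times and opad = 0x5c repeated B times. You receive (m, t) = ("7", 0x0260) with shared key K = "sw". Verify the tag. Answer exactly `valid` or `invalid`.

Key "sw" = 73 77 is 2 bytes ≤ B = 6; zero-pad to 6 bytes: K' = 73 77 00 00 00 00.
K' ⊕ ipad = 45 41 36 36 36 36; K' ⊕ opad = 2f 2b 5c 5c 5c 5c.
Inner hash: sum = 69+65+54+54+54+54+55 = 405 → 01 95.
Outer hash (recomputed tag): sum = 47+43+92+92+92+92+1+149 = 608 → 02 60.
Recomputed tag = 0260; claimed = 0260 → match.

valid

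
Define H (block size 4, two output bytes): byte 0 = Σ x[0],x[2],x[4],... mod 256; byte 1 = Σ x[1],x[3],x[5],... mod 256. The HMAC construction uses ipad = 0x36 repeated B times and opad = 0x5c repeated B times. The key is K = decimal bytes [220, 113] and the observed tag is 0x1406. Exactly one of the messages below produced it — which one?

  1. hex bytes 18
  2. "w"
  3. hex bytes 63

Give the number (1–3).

1

Key decimal bytes [220, 113] = dc 71 is 2 bytes ≤ B = 4; zero-pad to 4 bytes: K' = dc 71 00 00.
K' ⊕ ipad = ea 47 36 36; K' ⊕ opad = 80 2d 5c 5c.
m1: inner = H(ea 47 36 36 18) = 38 7d; tag = H(80 2d 5c 5c 38 7d) = 1406 ← matches
m2: inner = H(ea 47 36 36 77) = 97 7d; tag = H(80 2d 5c 5c 97 7d) = 7306
m3: inner = H(ea 47 36 36 63) = 83 7d; tag = H(80 2d 5c 5c 83 7d) = 5f06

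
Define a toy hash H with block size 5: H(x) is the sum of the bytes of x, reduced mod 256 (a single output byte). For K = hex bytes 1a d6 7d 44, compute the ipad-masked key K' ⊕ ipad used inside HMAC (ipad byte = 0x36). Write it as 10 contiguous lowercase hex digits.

Key hex bytes 1a d6 7d 44 is 4 bytes ≤ B = 5; zero-pad to 5 bytes: K' = 1a d6 7d 44 00.
XOR each byte with 0x36: 1a⊕36=2c, d6⊕36=e0, 7d⊕36=4b, 44⊕36=72, 00⊕36=36.

2ce04b7236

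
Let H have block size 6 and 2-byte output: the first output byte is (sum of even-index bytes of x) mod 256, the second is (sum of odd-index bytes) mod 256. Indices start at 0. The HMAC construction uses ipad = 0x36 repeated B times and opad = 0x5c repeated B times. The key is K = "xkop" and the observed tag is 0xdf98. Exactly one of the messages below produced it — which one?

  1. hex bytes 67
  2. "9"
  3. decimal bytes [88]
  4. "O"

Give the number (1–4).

4

Key "xkop" = 78 6b 6f 70 is 4 bytes ≤ B = 6; zero-pad to 6 bytes: K' = 78 6b 6f 70 00 00.
K' ⊕ ipad = 4e 5d 59 46 36 36; K' ⊕ opad = 24 37 33 2c 5c 5c.
m1: inner = H(4e 5d 59 46 36 36 67) = 44 d9; tag = H(24 37 33 2c 5c 5c 44 d9) = f798
m2: inner = H(4e 5d 59 46 36 36 39) = 16 d9; tag = H(24 37 33 2c 5c 5c 16 d9) = c998
m3: inner = H(4e 5d 59 46 36 36 58) = 35 d9; tag = H(24 37 33 2c 5c 5c 35 d9) = e898
m4: inner = H(4e 5d 59 46 36 36 4f) = 2c d9; tag = H(24 37 33 2c 5c 5c 2c d9) = df98 ← matches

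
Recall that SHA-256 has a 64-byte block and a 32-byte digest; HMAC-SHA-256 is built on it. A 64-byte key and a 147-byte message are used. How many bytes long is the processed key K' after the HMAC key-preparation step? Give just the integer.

Key is 64 ≤ 64 bytes, zero-padded: |K'| = 64.

64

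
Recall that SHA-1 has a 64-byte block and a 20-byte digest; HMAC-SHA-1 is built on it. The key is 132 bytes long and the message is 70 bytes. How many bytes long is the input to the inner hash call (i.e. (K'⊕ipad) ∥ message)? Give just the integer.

134

Key is 132 > 64 bytes, so it is hashed to 20 bytes then zero-padded to 64: |K'| = 64.
Inner input = (K'⊕ipad) ∥ m → 64 + 70 = 134 bytes.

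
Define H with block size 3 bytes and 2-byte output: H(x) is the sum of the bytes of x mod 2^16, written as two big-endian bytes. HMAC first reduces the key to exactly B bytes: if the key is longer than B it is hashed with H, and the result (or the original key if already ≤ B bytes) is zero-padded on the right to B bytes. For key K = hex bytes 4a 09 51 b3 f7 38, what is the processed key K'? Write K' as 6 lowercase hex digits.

|K| = 6 > B = 3, so first hash the key.
H(K): sum = 74+9+81+179+247+56 = 646 → 02 86.
Zero-pad H(K) = 02 86 to 3 bytes: K' = 02 86 00.

028600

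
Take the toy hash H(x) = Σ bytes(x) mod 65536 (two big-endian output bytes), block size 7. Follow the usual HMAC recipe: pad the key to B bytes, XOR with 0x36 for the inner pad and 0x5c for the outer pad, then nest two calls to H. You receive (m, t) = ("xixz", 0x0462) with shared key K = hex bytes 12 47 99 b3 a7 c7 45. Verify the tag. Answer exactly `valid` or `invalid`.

Key hex bytes 12 47 99 b3 a7 c7 45 is exactly B = 7 bytes: K' = 12 47 99 b3 a7 c7 45.
K' ⊕ ipad = 24 71 af 85 91 f1 73; K' ⊕ opad = 4e 1b c5 ef fb 9b 19.
Inner hash: sum = 36+113+175+133+145+241+115+120+105+120+122 = 1425 → 05 91.
Outer hash (recomputed tag): sum = 78+27+197+239+251+155+25+5+145 = 1122 → 04 62.
Recomputed tag = 0462; claimed = 0462 → match.

valid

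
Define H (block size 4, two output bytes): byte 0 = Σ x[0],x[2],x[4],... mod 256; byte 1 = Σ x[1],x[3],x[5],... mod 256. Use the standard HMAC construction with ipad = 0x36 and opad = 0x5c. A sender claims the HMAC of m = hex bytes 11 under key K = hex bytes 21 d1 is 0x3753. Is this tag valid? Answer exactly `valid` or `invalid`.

Key hex bytes 21 d1 is 2 bytes ≤ B = 4; zero-pad to 4 bytes: K' = 21 d1 00 00.
K' ⊕ ipad = 17 e7 36 36; K' ⊕ opad = 7d 8d 5c 5c.
Inner hash: even-index sum = 94 mod 256 = 94; odd-index sum = 285 mod 256 = 29 → 5e 1d.
Outer hash (recomputed tag): even-index sum = 311 mod 256 = 55; odd-index sum = 262 mod 256 = 6 → 37 06.
Recomputed tag = 3706; claimed = 3753 → mismatch.

invalid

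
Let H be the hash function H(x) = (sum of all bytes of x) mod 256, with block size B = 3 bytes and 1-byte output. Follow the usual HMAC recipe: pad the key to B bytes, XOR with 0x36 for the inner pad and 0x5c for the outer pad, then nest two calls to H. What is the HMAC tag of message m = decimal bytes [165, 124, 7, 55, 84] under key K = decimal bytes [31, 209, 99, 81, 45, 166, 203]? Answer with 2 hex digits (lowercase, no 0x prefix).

Key decimal bytes [31, 209, 99, 81, 45, 166, 203] = 1f d1 63 51 2d a6 cb is 7 bytes > B = 3, so hash it first: H(key) = 42, then zero-pad to 3 bytes: K' = 42 00 00.
K' ⊕ ipad = 74 36 36.  K' ⊕ opad = 1e 5c 5c.
Inner input = (K'⊕ipad) ∥ m = 74 36 36 ∥ a5 7c 07 37 54.
Inner hash: sum = 116+54+54+165+124+7+55+84 = 659; mod 256 = 147 → 93.
Outer input = (K'⊕opad) ∥ inner = 1e 5c 5c ∥ 93.
Outer hash (tag): sum = 30+92+92+147 = 361; mod 256 = 105 → 69.

69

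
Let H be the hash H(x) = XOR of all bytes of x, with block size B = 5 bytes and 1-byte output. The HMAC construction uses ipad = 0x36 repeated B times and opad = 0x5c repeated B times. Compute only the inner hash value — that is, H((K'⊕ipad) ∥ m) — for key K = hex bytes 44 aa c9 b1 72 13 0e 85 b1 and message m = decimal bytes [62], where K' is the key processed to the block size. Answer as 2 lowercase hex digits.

c5

Key hex bytes 44 aa c9 b1 72 13 0e 85 b1 is 9 bytes > B = 5, so hash it first: H(key) = cd, then zero-pad to 5 bytes: K' = cd 00 00 00 00.
K' ⊕ ipad = fb 36 36 36 36.
Inner input = fb 36 36 36 36 ∥ 3e.
Inner hash: XOR fb⊕36⊕36⊕36⊕36⊕3e = c5.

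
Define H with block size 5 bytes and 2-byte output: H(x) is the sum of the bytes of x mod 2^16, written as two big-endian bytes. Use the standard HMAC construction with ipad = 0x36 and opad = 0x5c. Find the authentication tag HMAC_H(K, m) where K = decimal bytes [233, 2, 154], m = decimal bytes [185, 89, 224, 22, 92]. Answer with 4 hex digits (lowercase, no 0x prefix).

0324

Key decimal bytes [233, 2, 154] = e9 02 9a is 3 bytes ≤ B = 5; zero-pad to 5 bytes: K' = e9 02 9a 00 00.
K' ⊕ ipad = df 34 ac 36 36.  K' ⊕ opad = b5 5e c6 5c 5c.
Inner input = (K'⊕ipad) ∥ m = df 34 ac 36 36 ∥ b9 59 e0 16 5c.
Inner hash: sum = 223+52+172+54+54+185+89+224+22+92 = 1167 → 04 8f.
Outer input = (K'⊕opad) ∥ inner = b5 5e c6 5c 5c ∥ 04 8f.
Outer hash (tag): sum = 181+94+198+92+92+4+143 = 804 → 03 24.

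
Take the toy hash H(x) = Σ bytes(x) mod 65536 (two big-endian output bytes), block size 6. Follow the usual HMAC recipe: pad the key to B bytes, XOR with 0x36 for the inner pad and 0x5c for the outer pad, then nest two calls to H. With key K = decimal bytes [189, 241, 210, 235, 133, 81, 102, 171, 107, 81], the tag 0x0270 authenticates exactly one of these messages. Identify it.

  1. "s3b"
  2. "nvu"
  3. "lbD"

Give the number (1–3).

3

Key decimal bytes [189, 241, 210, 235, 133, 81, 102, 171, 107, 81] = bd f1 d2 eb 85 51 66 ab 6b 51 is 10 bytes > B = 6, so hash it first: H(key) = 06 0e, then zero-pad to 6 bytes: K' = 06 0e 00 00 00 00.
K' ⊕ ipad = 30 38 36 36 36 36; K' ⊕ opad = 5a 52 5c 5c 5c 5c.
m1: inner = H(30 38 36 36 36 36 73 33 62) = 02 48; tag = H(5a 52 5c 5c 5c 5c 02 48) = 0266
m2: inner = H(30 38 36 36 36 36 6e 76 75) = 02 99; tag = H(5a 52 5c 5c 5c 5c 02 99) = 02b7
m3: inner = H(30 38 36 36 36 36 6c 62 44) = 02 52; tag = H(5a 52 5c 5c 5c 5c 02 52) = 0270 ← matches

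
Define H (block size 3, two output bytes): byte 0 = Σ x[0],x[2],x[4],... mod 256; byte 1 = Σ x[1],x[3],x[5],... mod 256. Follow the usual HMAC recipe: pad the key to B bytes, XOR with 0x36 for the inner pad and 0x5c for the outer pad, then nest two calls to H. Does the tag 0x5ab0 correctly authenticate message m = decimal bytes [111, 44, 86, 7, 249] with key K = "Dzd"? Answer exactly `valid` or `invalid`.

invalid

Key "Dzd" = 44 7a 64 is exactly B = 3 bytes: K' = 44 7a 64.
K' ⊕ ipad = 72 4c 52; K' ⊕ opad = 18 26 38.
Inner hash: even-index sum = 247 mod 256 = 247; odd-index sum = 522 mod 256 = 10 → f7 0a.
Outer hash (recomputed tag): even-index sum = 90 mod 256 = 90; odd-index sum = 285 mod 256 = 29 → 5a 1d.
Recomputed tag = 5a1d; claimed = 5ab0 → mismatch.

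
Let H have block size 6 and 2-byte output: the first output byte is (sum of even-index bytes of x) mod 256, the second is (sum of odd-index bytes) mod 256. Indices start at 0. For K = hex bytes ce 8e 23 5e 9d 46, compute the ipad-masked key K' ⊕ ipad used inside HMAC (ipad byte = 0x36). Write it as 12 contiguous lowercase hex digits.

f8b81568ab70

Key hex bytes ce 8e 23 5e 9d 46 is exactly B = 6 bytes: K' = ce 8e 23 5e 9d 46.
XOR each byte with 0x36: ce⊕36=f8, 8e⊕36=b8, 23⊕36=15, 5e⊕36=68, 9d⊕36=ab, 46⊕36=70.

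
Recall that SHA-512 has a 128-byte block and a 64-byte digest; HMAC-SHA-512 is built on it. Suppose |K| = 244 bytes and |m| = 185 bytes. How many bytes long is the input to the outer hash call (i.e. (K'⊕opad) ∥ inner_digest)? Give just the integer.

192

Key is 244 > 128 bytes, so it is hashed to 64 bytes then zero-padded to 128: |K'| = 128.
Outer input = (K'⊕opad) ∥ H(inner) → 128 + 64 = 192 bytes.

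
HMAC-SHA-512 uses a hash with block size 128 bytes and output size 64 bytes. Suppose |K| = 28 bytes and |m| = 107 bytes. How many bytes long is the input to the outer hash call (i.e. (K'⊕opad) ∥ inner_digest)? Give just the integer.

Key is 28 ≤ 128 bytes, zero-padded: |K'| = 128.
Outer input = (K'⊕opad) ∥ H(inner) → 128 + 64 = 192 bytes.

192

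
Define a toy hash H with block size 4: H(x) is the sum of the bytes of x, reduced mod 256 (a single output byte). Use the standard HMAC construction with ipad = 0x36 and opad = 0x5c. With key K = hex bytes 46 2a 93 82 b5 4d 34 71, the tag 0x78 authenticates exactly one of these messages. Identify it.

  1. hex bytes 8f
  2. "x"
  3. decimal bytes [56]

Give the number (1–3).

3

Key hex bytes 46 2a 93 82 b5 4d 34 71 is 8 bytes > B = 4, so hash it first: H(key) = 2c, then zero-pad to 4 bytes: K' = 2c 00 00 00.
K' ⊕ ipad = 1a 36 36 36; K' ⊕ opad = 70 5c 5c 5c.
m1: inner = H(1a 36 36 36 8f) = 4b; tag = H(70 5c 5c 5c 4b) = cf
m2: inner = H(1a 36 36 36 78) = 34; tag = H(70 5c 5c 5c 34) = b8
m3: inner = H(1a 36 36 36 38) = f4; tag = H(70 5c 5c 5c f4) = 78 ← matches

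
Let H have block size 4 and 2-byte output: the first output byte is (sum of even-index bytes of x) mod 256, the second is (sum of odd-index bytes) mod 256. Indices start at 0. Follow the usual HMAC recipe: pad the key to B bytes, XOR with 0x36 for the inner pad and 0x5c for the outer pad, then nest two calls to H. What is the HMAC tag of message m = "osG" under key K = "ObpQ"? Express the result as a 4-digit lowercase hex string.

Key "ObpQ" = 4f 62 70 51 is exactly B = 4 bytes: K' = 4f 62 70 51.
K' ⊕ ipad = 79 54 46 67.  K' ⊕ opad = 13 3e 2c 0d.
Inner input = (K'⊕ipad) ∥ m = 79 54 46 67 ∥ 6f 73 47.
Inner hash: even-index sum = 373 mod 256 = 117; odd-index sum = 302 mod 256 = 46 → 75 2e.
Outer input = (K'⊕opad) ∥ inner = 13 3e 2c 0d ∥ 75 2e.
Outer hash (tag): even-index sum = 180 mod 256 = 180; odd-index sum = 121 mod 256 = 121 → b4 79.

b479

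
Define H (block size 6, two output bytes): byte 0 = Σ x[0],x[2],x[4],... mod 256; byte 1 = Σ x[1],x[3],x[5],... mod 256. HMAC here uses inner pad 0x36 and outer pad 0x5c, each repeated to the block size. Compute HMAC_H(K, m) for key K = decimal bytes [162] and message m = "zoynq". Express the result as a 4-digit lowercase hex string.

Key decimal bytes [162] = a2 is 1 byte ≤ B = 6; zero-pad to 6 bytes: K' = a2 00 00 00 00 00.
K' ⊕ ipad = 94 36 36 36 36 36.  K' ⊕ opad = fe 5c 5c 5c 5c 5c.
Inner input = (K'⊕ipad) ∥ m = 94 36 36 36 36 36 ∥ 7a 6f 79 6e 71.
Inner hash: even-index sum = 612 mod 256 = 100; odd-index sum = 383 mod 256 = 127 → 64 7f.
Outer input = (K'⊕opad) ∥ inner = fe 5c 5c 5c 5c 5c ∥ 64 7f.
Outer hash (tag): even-index sum = 538 mod 256 = 26; odd-index sum = 403 mod 256 = 147 → 1a 93.

1a93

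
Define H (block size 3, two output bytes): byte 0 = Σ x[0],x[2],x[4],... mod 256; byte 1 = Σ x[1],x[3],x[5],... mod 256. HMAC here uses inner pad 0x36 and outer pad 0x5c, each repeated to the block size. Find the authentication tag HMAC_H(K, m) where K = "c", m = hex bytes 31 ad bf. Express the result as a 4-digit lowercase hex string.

c194

Key "c" = 63 is 1 byte ≤ B = 3; zero-pad to 3 bytes: K' = 63 00 00.
K' ⊕ ipad = 55 36 36.  K' ⊕ opad = 3f 5c 5c.
Inner input = (K'⊕ipad) ∥ m = 55 36 36 ∥ 31 ad bf.
Inner hash: even-index sum = 312 mod 256 = 56; odd-index sum = 294 mod 256 = 38 → 38 26.
Outer input = (K'⊕opad) ∥ inner = 3f 5c 5c ∥ 38 26.
Outer hash (tag): even-index sum = 193 mod 256 = 193; odd-index sum = 148 mod 256 = 148 → c1 94.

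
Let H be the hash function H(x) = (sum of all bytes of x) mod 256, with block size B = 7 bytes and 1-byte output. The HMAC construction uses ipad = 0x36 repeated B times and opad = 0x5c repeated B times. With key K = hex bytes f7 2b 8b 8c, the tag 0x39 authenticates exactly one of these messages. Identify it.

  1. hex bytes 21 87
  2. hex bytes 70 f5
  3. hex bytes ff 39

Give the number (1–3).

Key hex bytes f7 2b 8b 8c is 4 bytes ≤ B = 7; zero-pad to 7 bytes: K' = f7 2b 8b 8c 00 00 00.
K' ⊕ ipad = c1 1d bd ba 36 36 36; K' ⊕ opad = ab 77 d7 d0 5c 5c 5c.
m1: inner = H(c1 1d bd ba 36 36 36 21 87) = 9f; tag = H(ab 77 d7 d0 5c 5c 5c 9f) = 7c
m2: inner = H(c1 1d bd ba 36 36 36 70 f5) = 5c; tag = H(ab 77 d7 d0 5c 5c 5c 5c) = 39 ← matches
m3: inner = H(c1 1d bd ba 36 36 36 ff 39) = 2f; tag = H(ab 77 d7 d0 5c 5c 5c 2f) = 0c

2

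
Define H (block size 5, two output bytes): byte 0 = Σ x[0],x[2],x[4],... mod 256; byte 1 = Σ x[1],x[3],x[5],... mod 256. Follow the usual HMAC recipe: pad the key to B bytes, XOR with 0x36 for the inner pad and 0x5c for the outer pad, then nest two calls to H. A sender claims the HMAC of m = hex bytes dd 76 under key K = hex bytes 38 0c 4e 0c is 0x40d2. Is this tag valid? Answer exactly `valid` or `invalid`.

invalid

Key hex bytes 38 0c 4e 0c is 4 bytes ≤ B = 5; zero-pad to 5 bytes: K' = 38 0c 4e 0c 00.
K' ⊕ ipad = 0e 3a 78 3a 36; K' ⊕ opad = 64 50 12 50 5c.
Inner hash: even-index sum = 306 mod 256 = 50; odd-index sum = 337 mod 256 = 81 → 32 51.
Outer hash (recomputed tag): even-index sum = 291 mod 256 = 35; odd-index sum = 210 mod 256 = 210 → 23 d2.
Recomputed tag = 23d2; claimed = 40d2 → mismatch.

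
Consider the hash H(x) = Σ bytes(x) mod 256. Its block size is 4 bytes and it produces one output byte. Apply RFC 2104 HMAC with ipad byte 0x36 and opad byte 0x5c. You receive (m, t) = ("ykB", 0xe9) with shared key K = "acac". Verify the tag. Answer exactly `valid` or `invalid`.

Key "acac" = 61 63 61 63 is exactly B = 4 bytes: K' = 61 63 61 63.
K' ⊕ ipad = 57 55 57 55; K' ⊕ opad = 3d 3f 3d 3f.
Inner hash: sum = 87+85+87+85+121+107+66 = 638; mod 256 = 126 → 7e.
Outer hash (recomputed tag): sum = 61+63+61+63+126 = 374; mod 256 = 118 → 76.
Recomputed tag = 76; claimed = e9 → mismatch.

invalid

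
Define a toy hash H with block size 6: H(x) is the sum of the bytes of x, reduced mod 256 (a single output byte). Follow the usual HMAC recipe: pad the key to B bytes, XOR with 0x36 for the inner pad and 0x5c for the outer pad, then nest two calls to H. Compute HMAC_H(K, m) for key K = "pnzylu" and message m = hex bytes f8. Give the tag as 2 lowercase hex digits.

Key "pnzylu" = 70 6e 7a 79 6c 75 is exactly B = 6 bytes: K' = 70 6e 7a 79 6c 75.
K' ⊕ ipad = 46 58 4c 4f 5a 43.  K' ⊕ opad = 2c 32 26 25 30 29.
Inner input = (K'⊕ipad) ∥ m = 46 58 4c 4f 5a 43 ∥ f8.
Inner hash: sum = 70+88+76+79+90+67+248 = 718; mod 256 = 206 → ce.
Outer input = (K'⊕opad) ∥ inner = 2c 32 26 25 30 29 ∥ ce.
Outer hash (tag): sum = 44+50+38+37+48+41+206 = 464; mod 256 = 208 → d0.

d0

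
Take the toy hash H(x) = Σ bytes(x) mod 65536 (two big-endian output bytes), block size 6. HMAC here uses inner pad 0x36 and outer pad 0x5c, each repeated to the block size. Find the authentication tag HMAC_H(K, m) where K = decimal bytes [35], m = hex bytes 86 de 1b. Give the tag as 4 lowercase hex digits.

Key decimal bytes [35] = 23 is 1 byte ≤ B = 6; zero-pad to 6 bytes: K' = 23 00 00 00 00 00.
K' ⊕ ipad = 15 36 36 36 36 36.  K' ⊕ opad = 7f 5c 5c 5c 5c 5c.
Inner input = (K'⊕ipad) ∥ m = 15 36 36 36 36 36 ∥ 86 de 1b.
Inner hash: sum = 21+54+54+54+54+54+134+222+27 = 674 → 02 a2.
Outer input = (K'⊕opad) ∥ inner = 7f 5c 5c 5c 5c 5c ∥ 02 a2.
Outer hash (tag): sum = 127+92+92+92+92+92+2+162 = 751 → 02 ef.

02ef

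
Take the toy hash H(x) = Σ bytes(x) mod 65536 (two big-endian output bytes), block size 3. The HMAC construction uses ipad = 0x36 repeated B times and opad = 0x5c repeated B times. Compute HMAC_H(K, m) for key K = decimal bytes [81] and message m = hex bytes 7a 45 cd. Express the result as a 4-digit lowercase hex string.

Key decimal bytes [81] = 51 is 1 byte ≤ B = 3; zero-pad to 3 bytes: K' = 51 00 00.
K' ⊕ ipad = 67 36 36.  K' ⊕ opad = 0d 5c 5c.
Inner input = (K'⊕ipad) ∥ m = 67 36 36 ∥ 7a 45 cd.
Inner hash: sum = 103+54+54+122+69+205 = 607 → 02 5f.
Outer input = (K'⊕opad) ∥ inner = 0d 5c 5c ∥ 02 5f.
Outer hash (tag): sum = 13+92+92+2+95 = 294 → 01 26.

0126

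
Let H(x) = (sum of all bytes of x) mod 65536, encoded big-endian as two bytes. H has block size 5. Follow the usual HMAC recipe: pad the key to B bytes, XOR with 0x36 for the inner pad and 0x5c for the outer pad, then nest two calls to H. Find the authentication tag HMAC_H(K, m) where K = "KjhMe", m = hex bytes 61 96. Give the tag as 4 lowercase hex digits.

Key "KjhMe" = 4b 6a 68 4d 65 is exactly B = 5 bytes: K' = 4b 6a 68 4d 65.
K' ⊕ ipad = 7d 5c 5e 7b 53.  K' ⊕ opad = 17 36 34 11 39.
Inner input = (K'⊕ipad) ∥ m = 7d 5c 5e 7b 53 ∥ 61 96.
Inner hash: sum = 125+92+94+123+83+97+150 = 764 → 02 fc.
Outer input = (K'⊕opad) ∥ inner = 17 36 34 11 39 ∥ 02 fc.
Outer hash (tag): sum = 23+54+52+17+57+2+252 = 457 → 01 c9.

01c9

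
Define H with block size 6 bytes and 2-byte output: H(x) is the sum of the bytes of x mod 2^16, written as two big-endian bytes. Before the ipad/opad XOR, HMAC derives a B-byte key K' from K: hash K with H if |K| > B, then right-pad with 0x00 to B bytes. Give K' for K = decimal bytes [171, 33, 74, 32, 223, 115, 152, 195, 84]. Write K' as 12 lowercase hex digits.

|K| = 9 > B = 6, so first hash the key.
H(K): sum = 171+33+74+32+223+115+152+195+84 = 1079 → 04 37.
Zero-pad H(K) = 04 37 to 6 bytes: K' = 04 37 00 00 00 00.

043700000000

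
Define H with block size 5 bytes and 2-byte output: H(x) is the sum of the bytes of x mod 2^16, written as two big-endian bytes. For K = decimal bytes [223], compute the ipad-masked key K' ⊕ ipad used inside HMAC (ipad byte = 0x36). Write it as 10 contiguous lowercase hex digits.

Key decimal bytes [223] = df is 1 byte ≤ B = 5; zero-pad to 5 bytes: K' = df 00 00 00 00.
XOR each byte with 0x36: df⊕36=e9, 00⊕36=36, 00⊕36=36, 00⊕36=36, 00⊕36=36.

e936363636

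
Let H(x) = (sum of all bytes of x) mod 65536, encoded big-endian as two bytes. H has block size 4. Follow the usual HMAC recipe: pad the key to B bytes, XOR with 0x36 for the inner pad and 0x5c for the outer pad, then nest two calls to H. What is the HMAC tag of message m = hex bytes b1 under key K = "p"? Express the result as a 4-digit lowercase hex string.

01da

Key "p" = 70 is 1 byte ≤ B = 4; zero-pad to 4 bytes: K' = 70 00 00 00.
K' ⊕ ipad = 46 36 36 36.  K' ⊕ opad = 2c 5c 5c 5c.
Inner input = (K'⊕ipad) ∥ m = 46 36 36 36 ∥ b1.
Inner hash: sum = 70+54+54+54+177 = 409 → 01 99.
Outer input = (K'⊕opad) ∥ inner = 2c 5c 5c 5c ∥ 01 99.
Outer hash (tag): sum = 44+92+92+92+1+153 = 474 → 01 da.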